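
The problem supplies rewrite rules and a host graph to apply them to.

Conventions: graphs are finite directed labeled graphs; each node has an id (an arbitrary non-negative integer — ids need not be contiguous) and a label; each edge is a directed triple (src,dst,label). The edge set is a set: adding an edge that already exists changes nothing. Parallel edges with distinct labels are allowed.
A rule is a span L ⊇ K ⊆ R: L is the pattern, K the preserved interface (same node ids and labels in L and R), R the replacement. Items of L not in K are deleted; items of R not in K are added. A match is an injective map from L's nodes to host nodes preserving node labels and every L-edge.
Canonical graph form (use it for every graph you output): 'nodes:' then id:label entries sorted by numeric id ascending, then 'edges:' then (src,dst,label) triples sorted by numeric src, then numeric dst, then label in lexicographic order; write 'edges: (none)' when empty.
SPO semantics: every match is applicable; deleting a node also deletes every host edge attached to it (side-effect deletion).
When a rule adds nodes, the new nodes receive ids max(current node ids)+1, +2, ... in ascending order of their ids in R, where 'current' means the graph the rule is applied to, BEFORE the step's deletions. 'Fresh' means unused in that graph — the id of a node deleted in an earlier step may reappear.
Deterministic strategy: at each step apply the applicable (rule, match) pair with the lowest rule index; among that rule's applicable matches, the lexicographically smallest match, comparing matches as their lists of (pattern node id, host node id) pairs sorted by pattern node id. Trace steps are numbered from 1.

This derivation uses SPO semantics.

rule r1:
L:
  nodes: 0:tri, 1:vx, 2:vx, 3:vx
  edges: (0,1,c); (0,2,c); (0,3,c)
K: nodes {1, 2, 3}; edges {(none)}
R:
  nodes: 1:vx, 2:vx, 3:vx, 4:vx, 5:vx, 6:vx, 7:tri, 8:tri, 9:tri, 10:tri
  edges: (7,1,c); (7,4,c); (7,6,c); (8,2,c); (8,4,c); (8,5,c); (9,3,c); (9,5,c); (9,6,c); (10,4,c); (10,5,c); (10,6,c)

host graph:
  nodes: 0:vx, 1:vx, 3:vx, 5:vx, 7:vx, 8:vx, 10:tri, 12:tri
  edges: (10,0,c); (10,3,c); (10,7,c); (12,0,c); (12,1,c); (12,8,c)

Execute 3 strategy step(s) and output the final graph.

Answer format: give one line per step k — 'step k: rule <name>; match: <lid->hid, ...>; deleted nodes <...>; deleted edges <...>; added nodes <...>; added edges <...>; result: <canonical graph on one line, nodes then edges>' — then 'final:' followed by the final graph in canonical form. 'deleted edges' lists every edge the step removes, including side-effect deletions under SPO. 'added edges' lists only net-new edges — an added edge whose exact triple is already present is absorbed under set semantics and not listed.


step 1: rule r1; match: 0->10, 1->0, 2->3, 3->7; deleted nodes 10; deleted edges (10,0,c); (10,3,c); (10,7,c); added nodes 13, 14, 15, 16, 17, 18, 19; added edges (16,0,c); (16,13,c); (16,15,c); (17,3,c); (17,13,c); (17,14,c); (18,7,c); (18,14,c); (18,15,c); (19,13,c); (19,14,c); (19,15,c); result: nodes: 0:vx, 1:vx, 3:vx, 5:vx, 7:vx, 8:vx, 12:tri, 13:vx, 14:vx, 15:vx, 16:tri, 17:tri, 18:tri, 19:tri edges: (12,0,c); (12,1,c); (12,8,c); (16,0,c); (16,13,c); (16,15,c); (17,3,c); (17,13,c); (17,14,c); (18,7,c); (18,14,c); (18,15,c); (19,13,c); (19,14,c); (19,15,c)
step 2: rule r1; match: 0->12, 1->0, 2->1, 3->8; deleted nodes 12; deleted edges (12,0,c); (12,1,c); (12,8,c); added nodes 20, 21, 22, 23, 24, 25, 26; added edges (23,0,c); (23,20,c); (23,22,c); (24,1,c); (24,20,c); (24,21,c); (25,8,c); (25,21,c); (25,22,c); (26,20,c); (26,21,c); (26,22,c); result: nodes: 0:vx, 1:vx, 3:vx, 5:vx, 7:vx, 8:vx, 13:vx, 14:vx, 15:vx, 16:tri, 17:tri, 18:tri, 19:tri, 20:vx, 21:vx, 22:vx, 23:tri, 24:tri, 25:tri, 26:tri edges: (16,0,c); (16,13,c); (16,15,c); (17,3,c); (17,13,c); (17,14,c); (18,7,c); (18,14,c); (18,15,c); (19,13,c); (19,14,c); (19,15,c); (23,0,c); (23,20,c); (23,22,c); (24,1,c); (24,20,c); (24,21,c); (25,8,c); (25,21,c); (25,22,c); (26,20,c); (26,21,c); (26,22,c)
step 3: rule r1; match: 0->16, 1->0, 2->13, 3->15; deleted nodes 16; deleted edges (16,0,c); (16,13,c); (16,15,c); added nodes 27, 28, 29, 30, 31, 32, 33; added edges (30,0,c); (30,27,c); (30,29,c); (31,13,c); (31,27,c); (31,28,c); (32,15,c); (32,28,c); (32,29,c); (33,27,c); (33,28,c); (33,29,c); result: nodes: 0:vx, 1:vx, 3:vx, 5:vx, 7:vx, 8:vx, 13:vx, 14:vx, 15:vx, 17:tri, 18:tri, 19:tri, 20:vx, 21:vx, 22:vx, 23:tri, 24:tri, 25:tri, 26:tri, 27:vx, 28:vx, 29:vx, 30:tri, 31:tri, 32:tri, 33:tri edges: (17,3,c); (17,13,c); (17,14,c); (18,7,c); (18,14,c); (18,15,c); (19,13,c); (19,14,c); (19,15,c); (23,0,c); (23,20,c); (23,22,c); (24,1,c); (24,20,c); (24,21,c); (25,8,c); (25,21,c); (25,22,c); (26,20,c); (26,21,c); (26,22,c); (30,0,c); (30,27,c); (30,29,c); (31,13,c); (31,27,c); (31,28,c); (32,15,c); (32,28,c); (32,29,c); (33,27,c); (33,28,c); (33,29,c)
final:
nodes: 0:vx, 1:vx, 3:vx, 5:vx, 7:vx, 8:vx, 13:vx, 14:vx, 15:vx, 17:tri, 18:tri, 19:tri, 20:vx, 21:vx, 22:vx, 23:tri, 24:tri, 25:tri, 26:tri, 27:vx, 28:vx, 29:vx, 30:tri, 31:tri, 32:tri, 33:tri
edges: (17,3,c); (17,13,c); (17,14,c); (18,7,c); (18,14,c); (18,15,c); (19,13,c); (19,14,c); (19,15,c); (23,0,c); (23,20,c); (23,22,c); (24,1,c); (24,20,c); (24,21,c); (25,8,c); (25,21,c); (25,22,c); (26,20,c); (26,21,c); (26,22,c); (30,0,c); (30,27,c); (30,29,c); (31,13,c); (31,27,c); (31,28,c); (32,15,c); (32,28,c); (32,29,c); (33,27,c); (33,28,c); (33,29,c)


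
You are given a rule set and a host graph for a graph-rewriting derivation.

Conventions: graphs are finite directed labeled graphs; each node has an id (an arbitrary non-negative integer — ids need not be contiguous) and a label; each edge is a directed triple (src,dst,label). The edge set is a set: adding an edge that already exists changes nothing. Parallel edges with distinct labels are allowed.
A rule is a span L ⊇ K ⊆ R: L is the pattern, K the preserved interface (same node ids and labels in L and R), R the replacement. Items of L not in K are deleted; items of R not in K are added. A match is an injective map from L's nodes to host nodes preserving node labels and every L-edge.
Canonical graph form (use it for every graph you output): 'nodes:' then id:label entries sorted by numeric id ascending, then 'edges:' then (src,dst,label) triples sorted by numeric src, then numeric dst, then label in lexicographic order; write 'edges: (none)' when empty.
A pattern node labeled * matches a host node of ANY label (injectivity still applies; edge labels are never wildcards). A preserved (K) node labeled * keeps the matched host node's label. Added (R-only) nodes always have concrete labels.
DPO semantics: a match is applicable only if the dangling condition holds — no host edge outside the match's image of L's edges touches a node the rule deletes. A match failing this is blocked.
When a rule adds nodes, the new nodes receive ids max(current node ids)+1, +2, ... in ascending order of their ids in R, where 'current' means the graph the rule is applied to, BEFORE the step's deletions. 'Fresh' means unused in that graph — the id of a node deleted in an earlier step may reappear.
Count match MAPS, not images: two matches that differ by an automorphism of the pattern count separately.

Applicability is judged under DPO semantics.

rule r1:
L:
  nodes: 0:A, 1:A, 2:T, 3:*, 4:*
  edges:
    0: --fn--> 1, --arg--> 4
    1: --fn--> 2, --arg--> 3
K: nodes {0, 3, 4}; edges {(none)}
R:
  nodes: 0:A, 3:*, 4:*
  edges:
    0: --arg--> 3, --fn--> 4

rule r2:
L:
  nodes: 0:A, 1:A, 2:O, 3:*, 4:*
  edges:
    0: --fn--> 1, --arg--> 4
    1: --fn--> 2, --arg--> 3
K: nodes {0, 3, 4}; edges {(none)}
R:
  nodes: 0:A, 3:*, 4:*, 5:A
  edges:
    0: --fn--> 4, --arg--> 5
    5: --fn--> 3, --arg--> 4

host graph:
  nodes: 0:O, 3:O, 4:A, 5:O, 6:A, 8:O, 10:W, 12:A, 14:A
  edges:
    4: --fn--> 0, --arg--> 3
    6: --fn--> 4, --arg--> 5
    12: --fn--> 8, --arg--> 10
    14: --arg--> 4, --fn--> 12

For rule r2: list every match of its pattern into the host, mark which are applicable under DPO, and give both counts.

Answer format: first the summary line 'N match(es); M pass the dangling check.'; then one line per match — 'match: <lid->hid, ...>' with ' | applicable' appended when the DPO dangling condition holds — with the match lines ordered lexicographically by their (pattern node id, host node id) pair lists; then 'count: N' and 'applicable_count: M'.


2 match(es); 1 pass the dangling check.
match: 0->6, 1->4, 2->0, 3->3, 4->5
match: 0->14, 1->12, 2->8, 3->10, 4->4 | applicable
count: 2
applicable_count: 1


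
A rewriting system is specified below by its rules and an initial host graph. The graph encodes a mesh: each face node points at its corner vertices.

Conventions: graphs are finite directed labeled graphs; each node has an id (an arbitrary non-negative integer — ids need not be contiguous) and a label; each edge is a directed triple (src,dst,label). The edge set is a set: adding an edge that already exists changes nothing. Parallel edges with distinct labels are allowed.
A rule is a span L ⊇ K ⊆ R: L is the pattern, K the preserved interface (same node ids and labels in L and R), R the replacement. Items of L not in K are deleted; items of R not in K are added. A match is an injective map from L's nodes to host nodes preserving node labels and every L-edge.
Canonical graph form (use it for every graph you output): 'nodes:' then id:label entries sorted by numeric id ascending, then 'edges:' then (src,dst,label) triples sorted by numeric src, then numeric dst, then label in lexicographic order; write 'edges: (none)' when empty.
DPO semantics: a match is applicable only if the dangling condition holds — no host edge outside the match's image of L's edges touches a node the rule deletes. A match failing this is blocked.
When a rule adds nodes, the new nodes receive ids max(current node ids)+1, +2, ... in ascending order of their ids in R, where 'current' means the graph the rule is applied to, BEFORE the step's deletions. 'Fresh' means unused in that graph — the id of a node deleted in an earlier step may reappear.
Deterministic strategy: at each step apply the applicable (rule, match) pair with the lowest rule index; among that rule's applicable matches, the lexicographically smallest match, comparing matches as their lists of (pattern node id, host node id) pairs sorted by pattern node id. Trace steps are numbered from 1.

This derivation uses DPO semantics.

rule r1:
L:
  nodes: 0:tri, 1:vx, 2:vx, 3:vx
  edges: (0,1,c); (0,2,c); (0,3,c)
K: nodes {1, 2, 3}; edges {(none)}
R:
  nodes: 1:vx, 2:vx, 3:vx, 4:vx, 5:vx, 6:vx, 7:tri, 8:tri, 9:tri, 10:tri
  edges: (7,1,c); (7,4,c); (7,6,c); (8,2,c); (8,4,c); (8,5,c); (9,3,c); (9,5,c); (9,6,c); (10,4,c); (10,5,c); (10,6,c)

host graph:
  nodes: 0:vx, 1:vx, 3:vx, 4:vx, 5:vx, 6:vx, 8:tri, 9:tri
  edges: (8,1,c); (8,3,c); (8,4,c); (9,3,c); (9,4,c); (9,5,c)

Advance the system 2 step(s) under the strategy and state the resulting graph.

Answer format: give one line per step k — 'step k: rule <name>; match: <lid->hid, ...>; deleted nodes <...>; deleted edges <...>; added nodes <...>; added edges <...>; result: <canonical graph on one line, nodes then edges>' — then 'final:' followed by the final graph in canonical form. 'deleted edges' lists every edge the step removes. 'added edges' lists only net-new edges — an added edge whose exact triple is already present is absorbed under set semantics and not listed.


step 1: rule r1; match: 0->8, 1->1, 2->3, 3->4; deleted nodes 8; deleted edges (8,1,c); (8,3,c); (8,4,c); added nodes 10, 11, 12, 13, 14, 15, 16; added edges (13,1,c); (13,10,c); (13,12,c); (14,3,c); (14,10,c); (14,11,c); (15,4,c); (15,11,c); (15,12,c); (16,10,c); (16,11,c); (16,12,c); result: nodes: 0:vx, 1:vx, 3:vx, 4:vx, 5:vx, 6:vx, 9:tri, 10:vx, 11:vx, 12:vx, 13:tri, 14:tri, 15:tri, 16:tri edges: (9,3,c); (9,4,c); (9,5,c); (13,1,c); (13,10,c); (13,12,c); (14,3,c); (14,10,c); (14,11,c); (15,4,c); (15,11,c); (15,12,c); (16,10,c); (16,11,c); (16,12,c)
step 2: rule r1; match: 0->9, 1->3, 2->4, 3->5; deleted nodes 9; deleted edges (9,3,c); (9,4,c); (9,5,c); added nodes 17, 18, 19, 20, 21, 22, 23; added edges (20,3,c); (20,17,c); (20,19,c); (21,4,c); (21,17,c); (21,18,c); (22,5,c); (22,18,c); (22,19,c); (23,17,c); (23,18,c); (23,19,c); result: nodes: 0:vx, 1:vx, 3:vx, 4:vx, 5:vx, 6:vx, 10:vx, 11:vx, 12:vx, 13:tri, 14:tri, 15:tri, 16:tri, 17:vx, 18:vx, 19:vx, 20:tri, 21:tri, 22:tri, 23:tri edges: (13,1,c); (13,10,c); (13,12,c); (14,3,c); (14,10,c); (14,11,c); (15,4,c); (15,11,c); (15,12,c); (16,10,c); (16,11,c); (16,12,c); (20,3,c); (20,17,c); (20,19,c); (21,4,c); (21,17,c); (21,18,c); (22,5,c); (22,18,c); (22,19,c); (23,17,c); (23,18,c); (23,19,c)
final:
nodes: 0:vx, 1:vx, 3:vx, 4:vx, 5:vx, 6:vx, 10:vx, 11:vx, 12:vx, 13:tri, 14:tri, 15:tri, 16:tri, 17:vx, 18:vx, 19:vx, 20:tri, 21:tri, 22:tri, 23:tri
edges: (13,1,c); (13,10,c); (13,12,c); (14,3,c); (14,10,c); (14,11,c); (15,4,c); (15,11,c); (15,12,c); (16,10,c); (16,11,c); (16,12,c); (20,3,c); (20,17,c); (20,19,c); (21,4,c); (21,17,c); (21,18,c); (22,5,c); (22,18,c); (22,19,c); (23,17,c); (23,18,c); (23,19,c)


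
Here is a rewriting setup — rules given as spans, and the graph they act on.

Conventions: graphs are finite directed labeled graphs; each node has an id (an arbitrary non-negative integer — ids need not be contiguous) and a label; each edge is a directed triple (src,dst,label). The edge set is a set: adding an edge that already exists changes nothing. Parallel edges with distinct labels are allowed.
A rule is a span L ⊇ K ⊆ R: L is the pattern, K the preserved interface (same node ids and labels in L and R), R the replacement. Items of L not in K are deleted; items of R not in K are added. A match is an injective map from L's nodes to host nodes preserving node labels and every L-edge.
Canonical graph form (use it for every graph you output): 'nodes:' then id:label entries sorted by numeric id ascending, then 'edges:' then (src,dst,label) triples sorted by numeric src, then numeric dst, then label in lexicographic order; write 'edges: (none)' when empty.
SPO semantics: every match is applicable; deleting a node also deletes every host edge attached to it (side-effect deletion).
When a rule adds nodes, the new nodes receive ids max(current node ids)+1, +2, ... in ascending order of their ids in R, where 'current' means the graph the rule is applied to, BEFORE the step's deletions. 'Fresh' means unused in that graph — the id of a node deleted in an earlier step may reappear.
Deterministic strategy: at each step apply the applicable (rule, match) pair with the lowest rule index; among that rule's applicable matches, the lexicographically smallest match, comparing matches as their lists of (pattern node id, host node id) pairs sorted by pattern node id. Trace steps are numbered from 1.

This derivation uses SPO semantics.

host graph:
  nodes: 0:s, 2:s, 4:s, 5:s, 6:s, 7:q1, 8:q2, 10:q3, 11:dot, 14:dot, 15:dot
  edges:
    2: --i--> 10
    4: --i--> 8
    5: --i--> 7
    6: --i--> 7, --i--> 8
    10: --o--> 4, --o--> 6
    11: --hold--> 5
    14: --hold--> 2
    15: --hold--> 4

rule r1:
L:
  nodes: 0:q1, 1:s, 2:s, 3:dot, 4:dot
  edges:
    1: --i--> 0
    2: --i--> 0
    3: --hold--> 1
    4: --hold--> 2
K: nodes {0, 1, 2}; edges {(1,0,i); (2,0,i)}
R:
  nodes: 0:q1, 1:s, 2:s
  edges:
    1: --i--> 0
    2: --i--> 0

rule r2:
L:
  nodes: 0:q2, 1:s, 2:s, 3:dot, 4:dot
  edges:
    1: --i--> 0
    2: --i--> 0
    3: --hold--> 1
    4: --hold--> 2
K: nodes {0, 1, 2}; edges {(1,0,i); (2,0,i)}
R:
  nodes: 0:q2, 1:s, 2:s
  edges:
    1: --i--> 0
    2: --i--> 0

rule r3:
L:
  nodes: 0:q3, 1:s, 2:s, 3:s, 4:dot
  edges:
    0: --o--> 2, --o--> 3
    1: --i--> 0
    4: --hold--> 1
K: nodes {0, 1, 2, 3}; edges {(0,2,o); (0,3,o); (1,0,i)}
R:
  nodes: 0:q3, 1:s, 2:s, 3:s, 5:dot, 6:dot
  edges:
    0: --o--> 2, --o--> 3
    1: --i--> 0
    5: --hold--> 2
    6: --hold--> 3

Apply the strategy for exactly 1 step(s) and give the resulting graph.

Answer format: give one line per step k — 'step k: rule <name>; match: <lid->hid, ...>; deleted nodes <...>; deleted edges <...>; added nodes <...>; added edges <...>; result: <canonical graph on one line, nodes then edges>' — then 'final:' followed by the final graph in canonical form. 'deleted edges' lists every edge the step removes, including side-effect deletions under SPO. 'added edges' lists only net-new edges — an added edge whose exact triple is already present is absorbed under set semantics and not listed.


step 1: rule r3; match: 0->10, 1->2, 2->4, 3->6, 4->14; deleted nodes 14; deleted edges (14,2,hold); added nodes 16, 17; added edges (16,4,hold); (17,6,hold); result: nodes: 0:s, 2:s, 4:s, 5:s, 6:s, 7:q1, 8:q2, 10:q3, 11:dot, 15:dot, 16:dot, 17:dot edges: (2,10,i); (4,8,i); (5,7,i); (6,7,i); (6,8,i); (10,4,o); (10,6,o); (11,5,hold); (15,4,hold); (16,4,hold); (17,6,hold)
final:
nodes: 0:s, 2:s, 4:s, 5:s, 6:s, 7:q1, 8:q2, 10:q3, 11:dot, 15:dot, 16:dot, 17:dot
edges: (2,10,i); (4,8,i); (5,7,i); (6,7,i); (6,8,i); (10,4,o); (10,6,o); (11,5,hold); (15,4,hold); (16,4,hold); (17,6,hold)


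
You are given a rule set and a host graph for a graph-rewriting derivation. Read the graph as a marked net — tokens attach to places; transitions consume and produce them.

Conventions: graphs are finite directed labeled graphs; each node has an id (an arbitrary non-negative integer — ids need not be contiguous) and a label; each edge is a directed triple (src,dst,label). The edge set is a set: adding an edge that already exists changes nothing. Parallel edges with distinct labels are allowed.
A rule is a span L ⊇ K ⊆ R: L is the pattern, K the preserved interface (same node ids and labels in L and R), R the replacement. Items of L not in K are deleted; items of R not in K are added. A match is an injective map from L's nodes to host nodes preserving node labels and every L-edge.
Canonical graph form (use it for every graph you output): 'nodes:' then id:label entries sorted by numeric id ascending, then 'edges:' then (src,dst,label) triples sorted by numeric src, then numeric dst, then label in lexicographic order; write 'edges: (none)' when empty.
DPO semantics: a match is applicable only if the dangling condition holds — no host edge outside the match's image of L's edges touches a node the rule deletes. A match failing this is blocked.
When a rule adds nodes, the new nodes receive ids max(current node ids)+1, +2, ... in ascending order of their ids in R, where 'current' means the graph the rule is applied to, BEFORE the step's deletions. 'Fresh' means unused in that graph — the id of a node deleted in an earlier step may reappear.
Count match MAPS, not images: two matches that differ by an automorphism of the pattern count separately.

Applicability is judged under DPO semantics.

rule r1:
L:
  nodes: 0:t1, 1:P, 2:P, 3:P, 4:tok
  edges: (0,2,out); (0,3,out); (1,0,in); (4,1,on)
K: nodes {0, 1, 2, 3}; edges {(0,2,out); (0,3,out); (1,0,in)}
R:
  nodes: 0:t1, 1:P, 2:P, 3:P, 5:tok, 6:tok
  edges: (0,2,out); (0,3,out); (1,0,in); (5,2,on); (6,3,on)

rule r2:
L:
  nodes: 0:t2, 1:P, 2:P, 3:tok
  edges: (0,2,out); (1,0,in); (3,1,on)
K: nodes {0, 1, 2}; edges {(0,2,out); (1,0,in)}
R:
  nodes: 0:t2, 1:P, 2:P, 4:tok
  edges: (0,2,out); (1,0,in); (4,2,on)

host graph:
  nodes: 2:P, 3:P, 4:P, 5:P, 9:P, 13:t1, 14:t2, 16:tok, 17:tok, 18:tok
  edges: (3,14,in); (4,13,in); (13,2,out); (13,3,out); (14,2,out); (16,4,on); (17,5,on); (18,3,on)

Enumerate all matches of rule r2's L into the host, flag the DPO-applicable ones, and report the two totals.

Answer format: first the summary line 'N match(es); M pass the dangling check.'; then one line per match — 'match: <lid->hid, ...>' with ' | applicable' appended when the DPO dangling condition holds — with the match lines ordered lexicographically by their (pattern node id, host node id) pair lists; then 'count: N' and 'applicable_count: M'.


1 match(es); 1 pass the dangling check.
match: 0->14, 1->3, 2->2, 3->18 | applicable
count: 1
applicable_count: 1


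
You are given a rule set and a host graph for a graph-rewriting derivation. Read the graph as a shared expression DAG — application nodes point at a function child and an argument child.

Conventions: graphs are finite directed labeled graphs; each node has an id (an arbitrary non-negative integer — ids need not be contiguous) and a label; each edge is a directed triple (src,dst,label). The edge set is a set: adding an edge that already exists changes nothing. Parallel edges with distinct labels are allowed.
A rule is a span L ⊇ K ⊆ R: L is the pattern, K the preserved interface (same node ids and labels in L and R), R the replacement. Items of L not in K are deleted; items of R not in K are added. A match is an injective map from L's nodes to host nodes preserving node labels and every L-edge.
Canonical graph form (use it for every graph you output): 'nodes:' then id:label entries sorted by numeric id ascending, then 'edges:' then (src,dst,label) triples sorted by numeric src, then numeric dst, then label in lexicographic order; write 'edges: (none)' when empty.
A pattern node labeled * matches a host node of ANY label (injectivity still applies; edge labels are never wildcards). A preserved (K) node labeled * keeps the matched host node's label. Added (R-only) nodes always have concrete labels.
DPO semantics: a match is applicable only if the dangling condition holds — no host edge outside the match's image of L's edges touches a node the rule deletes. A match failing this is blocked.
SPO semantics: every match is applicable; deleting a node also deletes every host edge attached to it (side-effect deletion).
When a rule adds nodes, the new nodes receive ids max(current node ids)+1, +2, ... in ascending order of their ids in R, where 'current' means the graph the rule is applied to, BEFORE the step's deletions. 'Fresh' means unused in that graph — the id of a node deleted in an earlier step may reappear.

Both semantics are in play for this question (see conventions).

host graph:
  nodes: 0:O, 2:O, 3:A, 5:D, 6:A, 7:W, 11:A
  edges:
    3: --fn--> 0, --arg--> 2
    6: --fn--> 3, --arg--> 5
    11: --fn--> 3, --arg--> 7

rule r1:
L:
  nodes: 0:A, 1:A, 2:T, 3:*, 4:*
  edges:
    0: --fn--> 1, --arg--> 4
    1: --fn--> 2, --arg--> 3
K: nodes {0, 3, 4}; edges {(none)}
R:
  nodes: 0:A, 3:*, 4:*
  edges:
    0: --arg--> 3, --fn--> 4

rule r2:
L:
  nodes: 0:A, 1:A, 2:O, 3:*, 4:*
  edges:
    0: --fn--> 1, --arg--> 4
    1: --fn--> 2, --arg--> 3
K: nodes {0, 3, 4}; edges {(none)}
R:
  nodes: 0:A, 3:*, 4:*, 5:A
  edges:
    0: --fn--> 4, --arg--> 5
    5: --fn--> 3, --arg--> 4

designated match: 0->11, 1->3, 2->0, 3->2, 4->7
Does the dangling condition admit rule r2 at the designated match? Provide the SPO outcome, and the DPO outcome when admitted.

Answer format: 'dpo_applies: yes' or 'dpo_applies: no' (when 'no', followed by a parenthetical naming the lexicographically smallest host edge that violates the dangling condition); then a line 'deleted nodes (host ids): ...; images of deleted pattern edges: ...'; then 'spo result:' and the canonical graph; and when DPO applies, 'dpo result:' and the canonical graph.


dpo_applies: no
(the rule deletes node 3, which keeps host edge (6,3,fn) outside the match image — the dangling condition fails, DPO blocks; SPO proceeds and side-deletes such edges)
deleted nodes (host ids): 0, 3; images of deleted pattern edges: (3,0,fn); (3,2,arg); (11,3,fn); (11,7,arg)
spo result:
nodes: 2:O, 5:D, 6:A, 7:W, 11:A, 12:A
edges: (6,5,arg); (11,7,fn); (11,12,arg); (12,2,fn); (12,7,arg)


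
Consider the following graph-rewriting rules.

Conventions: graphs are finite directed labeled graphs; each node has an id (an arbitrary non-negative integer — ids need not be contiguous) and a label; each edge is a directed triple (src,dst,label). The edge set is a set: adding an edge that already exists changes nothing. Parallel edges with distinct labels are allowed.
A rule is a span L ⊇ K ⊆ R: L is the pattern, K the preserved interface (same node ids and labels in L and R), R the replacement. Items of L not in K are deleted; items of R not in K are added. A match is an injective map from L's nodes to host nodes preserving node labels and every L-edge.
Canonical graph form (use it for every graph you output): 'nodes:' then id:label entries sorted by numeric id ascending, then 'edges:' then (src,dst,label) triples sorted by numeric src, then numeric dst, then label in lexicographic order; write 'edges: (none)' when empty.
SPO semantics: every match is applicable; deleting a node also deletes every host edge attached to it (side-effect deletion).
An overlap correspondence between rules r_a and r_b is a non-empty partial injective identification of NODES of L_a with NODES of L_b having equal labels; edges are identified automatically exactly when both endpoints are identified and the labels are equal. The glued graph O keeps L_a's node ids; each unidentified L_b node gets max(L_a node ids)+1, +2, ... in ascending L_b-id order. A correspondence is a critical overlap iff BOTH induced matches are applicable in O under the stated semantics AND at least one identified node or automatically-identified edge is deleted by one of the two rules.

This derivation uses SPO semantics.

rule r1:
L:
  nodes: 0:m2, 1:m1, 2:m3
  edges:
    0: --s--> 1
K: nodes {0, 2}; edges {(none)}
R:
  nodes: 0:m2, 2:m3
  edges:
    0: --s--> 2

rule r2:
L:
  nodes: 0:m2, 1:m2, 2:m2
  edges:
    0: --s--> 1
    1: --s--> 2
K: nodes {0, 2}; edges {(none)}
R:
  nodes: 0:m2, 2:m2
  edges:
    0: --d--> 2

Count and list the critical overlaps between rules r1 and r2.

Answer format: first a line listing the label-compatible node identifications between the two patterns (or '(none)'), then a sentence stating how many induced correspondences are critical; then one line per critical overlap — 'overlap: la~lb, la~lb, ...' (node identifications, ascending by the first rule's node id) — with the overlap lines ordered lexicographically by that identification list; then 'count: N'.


label-compatible node identifications between L(r1) and L(r2): 0~0, 0~1, 0~2
1 of the induced correspondences is a critical overlap of r1 and r2.
overlap: 0~1
count: 1


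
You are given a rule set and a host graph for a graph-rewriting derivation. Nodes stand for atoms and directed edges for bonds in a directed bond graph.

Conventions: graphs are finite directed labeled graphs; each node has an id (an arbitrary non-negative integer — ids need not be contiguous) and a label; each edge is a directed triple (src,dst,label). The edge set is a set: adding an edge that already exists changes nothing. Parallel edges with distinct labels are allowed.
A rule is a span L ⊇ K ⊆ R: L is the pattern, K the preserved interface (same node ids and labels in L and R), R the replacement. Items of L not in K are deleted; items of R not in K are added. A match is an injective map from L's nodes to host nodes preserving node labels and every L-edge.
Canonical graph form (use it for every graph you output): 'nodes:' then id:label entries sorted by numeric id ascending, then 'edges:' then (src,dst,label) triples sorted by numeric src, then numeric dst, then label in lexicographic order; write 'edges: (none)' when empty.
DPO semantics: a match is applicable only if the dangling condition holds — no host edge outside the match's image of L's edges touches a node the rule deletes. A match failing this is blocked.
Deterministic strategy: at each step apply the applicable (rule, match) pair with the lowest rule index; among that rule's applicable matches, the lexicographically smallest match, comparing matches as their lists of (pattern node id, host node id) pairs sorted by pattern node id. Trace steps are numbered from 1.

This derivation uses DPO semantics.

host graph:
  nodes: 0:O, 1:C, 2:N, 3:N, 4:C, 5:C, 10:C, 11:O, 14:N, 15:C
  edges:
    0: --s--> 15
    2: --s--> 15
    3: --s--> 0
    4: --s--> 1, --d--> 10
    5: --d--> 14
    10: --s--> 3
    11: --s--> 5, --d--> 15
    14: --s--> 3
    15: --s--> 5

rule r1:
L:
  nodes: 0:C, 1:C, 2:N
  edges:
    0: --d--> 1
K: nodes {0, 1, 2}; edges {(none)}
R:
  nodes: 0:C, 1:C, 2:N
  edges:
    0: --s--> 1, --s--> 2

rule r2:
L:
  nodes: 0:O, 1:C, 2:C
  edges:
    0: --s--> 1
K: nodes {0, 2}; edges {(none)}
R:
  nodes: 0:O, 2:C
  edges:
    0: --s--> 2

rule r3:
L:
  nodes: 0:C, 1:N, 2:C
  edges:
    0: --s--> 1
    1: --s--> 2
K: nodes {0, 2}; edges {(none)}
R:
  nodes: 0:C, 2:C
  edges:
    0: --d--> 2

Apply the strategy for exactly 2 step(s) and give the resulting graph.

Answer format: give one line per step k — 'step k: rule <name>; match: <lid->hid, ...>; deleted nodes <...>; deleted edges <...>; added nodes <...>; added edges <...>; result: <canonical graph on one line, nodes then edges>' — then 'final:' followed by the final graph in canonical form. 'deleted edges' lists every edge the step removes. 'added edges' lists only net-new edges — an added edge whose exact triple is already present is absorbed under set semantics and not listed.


step 1: rule r1; match: 0->4, 1->10, 2->2; deleted nodes (none); deleted edges (4,10,d); added nodes (none); added edges (4,2,s); (4,10,s); result: nodes: 0:O, 1:C, 2:N, 3:N, 4:C, 5:C, 10:C, 11:O, 14:N, 15:C edges: (0,15,s); (2,15,s); (3,0,s); (4,1,s); (4,2,s); (4,10,s); (5,14,d); (10,3,s); (11,5,s); (11,15,d); (14,3,s); (15,5,s)
step 2: rule r3; match: 0->4, 1->2, 2->15; deleted nodes 2; deleted edges (2,15,s); (4,2,s); added nodes (none); added edges (4,15,d); result: nodes: 0:O, 1:C, 3:N, 4:C, 5:C, 10:C, 11:O, 14:N, 15:C edges: (0,15,s); (3,0,s); (4,1,s); (4,10,s); (4,15,d); (5,14,d); (10,3,s); (11,5,s); (11,15,d); (14,3,s); (15,5,s)
final:
nodes: 0:O, 1:C, 3:N, 4:C, 5:C, 10:C, 11:O, 14:N, 15:C
edges: (0,15,s); (3,0,s); (4,1,s); (4,10,s); (4,15,d); (5,14,d); (10,3,s); (11,5,s); (11,15,d); (14,3,s); (15,5,s)


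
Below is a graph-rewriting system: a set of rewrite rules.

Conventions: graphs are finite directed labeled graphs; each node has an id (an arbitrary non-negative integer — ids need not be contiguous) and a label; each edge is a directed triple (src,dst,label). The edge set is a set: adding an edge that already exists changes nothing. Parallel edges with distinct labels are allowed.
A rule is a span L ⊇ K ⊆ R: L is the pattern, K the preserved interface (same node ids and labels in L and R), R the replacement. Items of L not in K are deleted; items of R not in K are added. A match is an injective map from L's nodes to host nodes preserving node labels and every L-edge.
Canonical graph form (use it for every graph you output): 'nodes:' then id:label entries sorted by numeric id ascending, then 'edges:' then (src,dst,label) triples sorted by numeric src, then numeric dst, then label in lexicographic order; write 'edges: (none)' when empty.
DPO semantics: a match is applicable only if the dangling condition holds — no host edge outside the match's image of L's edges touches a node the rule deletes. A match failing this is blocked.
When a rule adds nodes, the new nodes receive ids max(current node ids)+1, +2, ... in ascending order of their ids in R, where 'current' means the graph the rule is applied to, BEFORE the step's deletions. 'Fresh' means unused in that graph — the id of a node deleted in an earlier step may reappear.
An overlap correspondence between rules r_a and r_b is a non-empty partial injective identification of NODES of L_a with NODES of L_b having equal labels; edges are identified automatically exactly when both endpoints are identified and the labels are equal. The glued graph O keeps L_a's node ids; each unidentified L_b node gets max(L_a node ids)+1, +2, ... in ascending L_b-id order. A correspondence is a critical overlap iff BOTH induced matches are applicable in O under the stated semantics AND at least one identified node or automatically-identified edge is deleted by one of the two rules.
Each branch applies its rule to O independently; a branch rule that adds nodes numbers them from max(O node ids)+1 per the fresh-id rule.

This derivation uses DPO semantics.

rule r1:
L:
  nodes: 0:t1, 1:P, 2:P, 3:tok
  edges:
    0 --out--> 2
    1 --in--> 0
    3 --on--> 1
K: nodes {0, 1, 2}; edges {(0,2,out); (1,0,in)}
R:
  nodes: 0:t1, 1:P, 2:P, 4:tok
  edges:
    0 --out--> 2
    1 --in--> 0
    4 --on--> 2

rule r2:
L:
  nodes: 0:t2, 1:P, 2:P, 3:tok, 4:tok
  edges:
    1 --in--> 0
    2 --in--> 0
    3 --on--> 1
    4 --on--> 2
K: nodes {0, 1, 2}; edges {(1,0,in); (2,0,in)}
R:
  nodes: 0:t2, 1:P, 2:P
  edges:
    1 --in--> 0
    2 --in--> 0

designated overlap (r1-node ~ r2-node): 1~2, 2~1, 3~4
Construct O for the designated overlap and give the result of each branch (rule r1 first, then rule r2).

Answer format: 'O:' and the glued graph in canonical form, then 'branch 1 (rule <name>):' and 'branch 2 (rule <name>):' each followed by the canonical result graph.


O:
nodes: 0:t1, 1:P, 2:P, 3:tok, 4:t2, 5:tok
edges: (0,2,out); (1,0,in); (1,4,in); (2,4,in); (3,1,on); (5,2,on)
branch 1 (rule r1):
nodes: 0:t1, 1:P, 2:P, 4:t2, 5:tok, 6:tok
edges: (0,2,out); (1,0,in); (1,4,in); (2,4,in); (5,2,on); (6,2,on)
branch 2 (rule r2):
nodes: 0:t1, 1:P, 2:P, 4:t2
edges: (0,2,out); (1,0,in); (1,4,in); (2,4,in)


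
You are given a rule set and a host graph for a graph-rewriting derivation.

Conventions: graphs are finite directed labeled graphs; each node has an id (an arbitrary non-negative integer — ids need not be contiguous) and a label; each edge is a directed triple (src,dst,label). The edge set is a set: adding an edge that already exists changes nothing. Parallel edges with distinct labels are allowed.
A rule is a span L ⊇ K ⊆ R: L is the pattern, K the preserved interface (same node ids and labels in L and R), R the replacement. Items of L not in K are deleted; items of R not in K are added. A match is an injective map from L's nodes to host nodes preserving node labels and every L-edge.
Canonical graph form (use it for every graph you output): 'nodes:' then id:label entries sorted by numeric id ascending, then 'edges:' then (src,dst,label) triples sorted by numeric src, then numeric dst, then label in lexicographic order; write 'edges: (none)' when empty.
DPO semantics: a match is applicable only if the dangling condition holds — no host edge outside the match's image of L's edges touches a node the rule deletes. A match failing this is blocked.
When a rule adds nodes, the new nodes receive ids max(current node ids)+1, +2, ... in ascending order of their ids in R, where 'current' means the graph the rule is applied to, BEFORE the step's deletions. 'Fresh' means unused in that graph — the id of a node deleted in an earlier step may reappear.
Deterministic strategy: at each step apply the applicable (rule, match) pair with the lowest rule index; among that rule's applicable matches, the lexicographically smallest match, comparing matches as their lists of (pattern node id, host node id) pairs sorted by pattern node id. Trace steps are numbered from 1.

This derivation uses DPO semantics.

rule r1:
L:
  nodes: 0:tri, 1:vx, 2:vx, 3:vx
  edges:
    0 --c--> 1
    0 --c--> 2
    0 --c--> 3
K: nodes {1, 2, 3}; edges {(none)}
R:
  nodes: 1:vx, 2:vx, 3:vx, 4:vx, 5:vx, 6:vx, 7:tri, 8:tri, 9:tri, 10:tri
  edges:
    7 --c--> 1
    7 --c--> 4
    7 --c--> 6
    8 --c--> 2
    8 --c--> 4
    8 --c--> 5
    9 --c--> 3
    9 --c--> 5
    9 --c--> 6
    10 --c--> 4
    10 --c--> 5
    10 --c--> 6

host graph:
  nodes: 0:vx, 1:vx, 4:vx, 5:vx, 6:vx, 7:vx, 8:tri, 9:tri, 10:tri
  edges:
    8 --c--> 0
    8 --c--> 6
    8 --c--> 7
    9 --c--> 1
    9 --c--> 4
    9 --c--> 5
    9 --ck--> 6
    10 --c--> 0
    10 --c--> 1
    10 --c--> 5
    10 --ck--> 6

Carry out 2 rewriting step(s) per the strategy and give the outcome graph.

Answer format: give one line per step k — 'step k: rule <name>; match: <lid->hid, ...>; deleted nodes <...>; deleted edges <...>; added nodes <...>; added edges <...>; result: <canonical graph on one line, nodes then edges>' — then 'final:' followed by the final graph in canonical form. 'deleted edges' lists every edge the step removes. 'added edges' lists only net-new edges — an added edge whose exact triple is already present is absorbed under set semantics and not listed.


step 1: rule r1; match: 0->8, 1->0, 2->6, 3->7; deleted nodes 8; deleted edges (8,0,c); (8,6,c); (8,7,c); added nodes 11, 12, 13, 14, 15, 16, 17; added edges (14,0,c); (14,11,c); (14,13,c); (15,6,c); (15,11,c); (15,12,c); (16,7,c); (16,12,c); (16,13,c); (17,11,c); (17,12,c); (17,13,c); result: nodes: 0:vx, 1:vx, 4:vx, 5:vx, 6:vx, 7:vx, 9:tri, 10:tri, 11:vx, 12:vx, 13:vx, 14:tri, 15:tri, 16:tri, 17:tri edges: (9,1,c); (9,4,c); (9,5,c); (9,6,ck); (10,0,c); (10,1,c); (10,5,c); (10,6,ck); (14,0,c); (14,11,c); (14,13,c); (15,6,c); (15,11,c); (15,12,c); (16,7,c); (16,12,c); (16,13,c); (17,11,c); (17,12,c); (17,13,c)
step 2: rule r1; match: 0->14, 1->0, 2->11, 3->13; deleted nodes 14; deleted edges (14,0,c); (14,11,c); (14,13,c); added nodes 18, 19, 20, 21, 22, 23, 24; added edges (21,0,c); (21,18,c); (21,20,c); (22,11,c); (22,18,c); (22,19,c); (23,13,c); (23,19,c); (23,20,c); (24,18,c); (24,19,c); (24,20,c); result: nodes: 0:vx, 1:vx, 4:vx, 5:vx, 6:vx, 7:vx, 9:tri, 10:tri, 11:vx, 12:vx, 13:vx, 15:tri, 16:tri, 17:tri, 18:vx, 19:vx, 20:vx, 21:tri, 22:tri, 23:tri, 24:tri edges: (9,1,c); (9,4,c); (9,5,c); (9,6,ck); (10,0,c); (10,1,c); (10,5,c); (10,6,ck); (15,6,c); (15,11,c); (15,12,c); (16,7,c); (16,12,c); (16,13,c); (17,11,c); (17,12,c); (17,13,c); (21,0,c); (21,18,c); (21,20,c); (22,11,c); (22,18,c); (22,19,c); (23,13,c); (23,19,c); (23,20,c); (24,18,c); (24,19,c); (24,20,c)
final:
nodes: 0:vx, 1:vx, 4:vx, 5:vx, 6:vx, 7:vx, 9:tri, 10:tri, 11:vx, 12:vx, 13:vx, 15:tri, 16:tri, 17:tri, 18:vx, 19:vx, 20:vx, 21:tri, 22:tri, 23:tri, 24:tri
edges: (9,1,c); (9,4,c); (9,5,c); (9,6,ck); (10,0,c); (10,1,c); (10,5,c); (10,6,ck); (15,6,c); (15,11,c); (15,12,c); (16,7,c); (16,12,c); (16,13,c); (17,11,c); (17,12,c); (17,13,c); (21,0,c); (21,18,c); (21,20,c); (22,11,c); (22,18,c); (22,19,c); (23,13,c); (23,19,c); (23,20,c); (24,18,c); (24,19,c); (24,20,c)


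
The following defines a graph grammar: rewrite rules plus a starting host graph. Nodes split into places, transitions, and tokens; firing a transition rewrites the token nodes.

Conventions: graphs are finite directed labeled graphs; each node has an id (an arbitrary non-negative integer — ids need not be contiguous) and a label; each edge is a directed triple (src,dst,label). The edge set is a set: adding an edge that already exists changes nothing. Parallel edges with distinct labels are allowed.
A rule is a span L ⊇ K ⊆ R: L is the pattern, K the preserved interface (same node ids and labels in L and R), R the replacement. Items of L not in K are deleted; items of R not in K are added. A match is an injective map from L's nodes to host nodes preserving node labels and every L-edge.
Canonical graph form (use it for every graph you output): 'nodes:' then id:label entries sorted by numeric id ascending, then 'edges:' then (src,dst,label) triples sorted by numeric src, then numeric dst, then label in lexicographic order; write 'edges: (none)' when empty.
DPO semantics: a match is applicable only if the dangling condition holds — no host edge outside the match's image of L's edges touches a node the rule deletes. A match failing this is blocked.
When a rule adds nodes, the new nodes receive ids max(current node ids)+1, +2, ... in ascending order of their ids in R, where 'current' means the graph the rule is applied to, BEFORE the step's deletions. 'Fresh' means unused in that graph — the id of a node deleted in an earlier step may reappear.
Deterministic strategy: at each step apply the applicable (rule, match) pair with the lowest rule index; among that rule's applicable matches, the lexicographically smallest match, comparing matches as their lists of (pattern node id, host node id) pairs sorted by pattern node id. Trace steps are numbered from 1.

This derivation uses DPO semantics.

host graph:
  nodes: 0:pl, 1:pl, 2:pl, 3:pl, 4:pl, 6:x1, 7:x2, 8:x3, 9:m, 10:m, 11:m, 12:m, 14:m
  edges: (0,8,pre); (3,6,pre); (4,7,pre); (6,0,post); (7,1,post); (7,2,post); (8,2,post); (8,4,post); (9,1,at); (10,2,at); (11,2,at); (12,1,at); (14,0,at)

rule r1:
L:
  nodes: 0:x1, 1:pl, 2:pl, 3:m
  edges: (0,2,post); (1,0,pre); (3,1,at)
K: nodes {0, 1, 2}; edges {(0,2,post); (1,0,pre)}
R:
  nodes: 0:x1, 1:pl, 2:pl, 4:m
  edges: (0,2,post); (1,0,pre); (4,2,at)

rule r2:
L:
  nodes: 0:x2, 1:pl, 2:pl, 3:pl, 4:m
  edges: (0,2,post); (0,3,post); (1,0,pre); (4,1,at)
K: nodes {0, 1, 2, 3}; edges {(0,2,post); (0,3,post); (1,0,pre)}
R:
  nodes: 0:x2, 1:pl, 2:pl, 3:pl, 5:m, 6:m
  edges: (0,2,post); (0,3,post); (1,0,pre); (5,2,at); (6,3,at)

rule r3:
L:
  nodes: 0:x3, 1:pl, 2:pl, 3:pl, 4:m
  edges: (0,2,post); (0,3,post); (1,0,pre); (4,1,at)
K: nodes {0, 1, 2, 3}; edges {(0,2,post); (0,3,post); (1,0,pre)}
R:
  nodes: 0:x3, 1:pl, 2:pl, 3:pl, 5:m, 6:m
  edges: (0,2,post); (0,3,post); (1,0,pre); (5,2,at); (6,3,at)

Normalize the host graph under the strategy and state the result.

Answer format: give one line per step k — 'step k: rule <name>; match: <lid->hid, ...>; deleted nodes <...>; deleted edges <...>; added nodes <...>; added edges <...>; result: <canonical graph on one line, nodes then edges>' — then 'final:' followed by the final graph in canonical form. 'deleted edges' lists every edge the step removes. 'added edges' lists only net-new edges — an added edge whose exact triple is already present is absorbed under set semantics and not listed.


step 1: rule r3; match: 0->8, 1->0, 2->2, 3->4, 4->14; deleted nodes 14; deleted edges (14,0,at); added nodes 15, 16; added edges (15,2,at); (16,4,at); result: nodes: 0:pl, 1:pl, 2:pl, 3:pl, 4:pl, 6:x1, 7:x2, 8:x3, 9:m, 10:m, 11:m, 12:m, 15:m, 16:m edges: (0,8,pre); (3,6,pre); (4,7,pre); (6,0,post); (7,1,post); (7,2,post); (8,2,post); (8,4,post); (9,1,at); (10,2,at); (11,2,at); (12,1,at); (15,2,at); (16,4,at)
step 2: rule r2; match: 0->7, 1->4, 2->1, 3->2, 4->16; deleted nodes 16; deleted edges (16,4,at); added nodes 17, 18; added edges (17,1,at); (18,2,at); result: nodes: 0:pl, 1:pl, 2:pl, 3:pl, 4:pl, 6:x1, 7:x2, 8:x3, 9:m, 10:m, 11:m, 12:m, 15:m, 17:m, 18:m edges: (0,8,pre); (3,6,pre); (4,7,pre); (6,0,post); (7,1,post); (7,2,post); (8,2,post); (8,4,post); (9,1,at); (10,2,at); (11,2,at); (12,1,at); (15,2,at); (17,1,at); (18,2,at)
final:
nodes: 0:pl, 1:pl, 2:pl, 3:pl, 4:pl, 6:x1, 7:x2, 8:x3, 9:m, 10:m, 11:m, 12:m, 15:m, 17:m, 18:m
edges: (0,8,pre); (3,6,pre); (4,7,pre); (6,0,post); (7,1,post); (7,2,post); (8,2,post); (8,4,post); (9,1,at); (10,2,at); (11,2,at); (12,1,at); (15,2,at); (17,1,at); (18,2,at)
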